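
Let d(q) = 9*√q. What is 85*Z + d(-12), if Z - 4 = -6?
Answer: -170 + 18*I*√3 ≈ -170.0 + 31.177*I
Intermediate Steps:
Z = -2 (Z = 4 - 6 = -2)
85*Z + d(-12) = 85*(-2) + 9*√(-12) = -170 + 9*(2*I*√3) = -170 + 18*I*√3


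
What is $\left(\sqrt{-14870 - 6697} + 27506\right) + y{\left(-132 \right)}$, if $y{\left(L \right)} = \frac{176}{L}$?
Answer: $\frac{82514}{3} + i \sqrt{21567} \approx 27505.0 + 146.86 i$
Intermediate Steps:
$\left(\sqrt{-14870 - 6697} + 27506\right) + y{\left(-132 \right)} = \left(\sqrt{-14870 - 6697} + 27506\right) + \frac{176}{-132} = \left(\sqrt{-21567} + 27506\right) + 176 \left(- \frac{1}{132}\right) = \left(i \sqrt{21567} + 27506\right) - \frac{4}{3} = \left(27506 + i \sqrt{21567}\right) - \frac{4}{3} = \frac{82514}{3} + i \sqrt{21567}$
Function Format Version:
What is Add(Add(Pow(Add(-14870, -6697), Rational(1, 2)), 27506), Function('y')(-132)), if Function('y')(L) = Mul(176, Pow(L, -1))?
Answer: Add(Rational(82514, 3), Mul(I, Pow(21567, Rational(1, 2)))) ≈ Add(27505., Mul(146.86, I))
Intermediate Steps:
Add(Add(Pow(Add(-14870, -6697), Rational(1, 2)), 27506), Function('y')(-132)) = Add(Add(Pow(Add(-14870, -6697), Rational(1, 2)), 27506), Mul(176, Pow(-132, -1))) = Add(Add(Pow(-21567, Rational(1, 2)), 27506), Mul(176, Rational(-1, 132))) = Add(Add(Mul(I, Pow(21567, Rational(1, 2))), 27506), Rational(-4, 3)) = Add(Add(27506, Mul(I, Pow(21567, Rational(1, 2)))), Rational(-4, 3)) = Add(Rational(82514, 3), Mul(I, Pow(21567, Rational(1, 2))))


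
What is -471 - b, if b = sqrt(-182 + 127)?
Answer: -471 - I*sqrt(55) ≈ -471.0 - 7.4162*I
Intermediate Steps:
b = I*sqrt(55) (b = sqrt(-55) = I*sqrt(55) ≈ 7.4162*I)
-471 - b = -471 - I*sqrt(55)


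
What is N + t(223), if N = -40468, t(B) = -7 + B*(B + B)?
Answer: 58983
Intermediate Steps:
t(B) = -7 + 2*B² (t(B) = -7 + B*(2*B) = -7 + 2*B²)
N + t(223) = -40468 + (-7 + 2*223²) = -40468 + (-7 + 2*49729) = -40468 + (-7 + 99458) = -40468 + 99451 = 58983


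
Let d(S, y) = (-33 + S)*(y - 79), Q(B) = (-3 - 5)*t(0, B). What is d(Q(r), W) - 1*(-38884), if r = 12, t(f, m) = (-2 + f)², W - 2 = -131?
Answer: 52404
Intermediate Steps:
W = -129 (W = 2 - 131 = -129)
Q(B) = -32 (Q(B) = (-3 - 5)*(-2 + 0)² = -8*(-2)² = -8*4 = -32)
d(S, y) = (-79 + y)*(-33 + S) (d(S, y) = (-33 + S)*(-79 + y) = (-79 + y)*(-33 + S))
d(Q(r), W) - 1*(-38884) = (2607 - 79*(-32) - 33*(-129) - 32*(-129)) - 1*(-38884) = (2607 + 2528 + 4257 + 4128) + 38884 = 13520 + 38884 = 52404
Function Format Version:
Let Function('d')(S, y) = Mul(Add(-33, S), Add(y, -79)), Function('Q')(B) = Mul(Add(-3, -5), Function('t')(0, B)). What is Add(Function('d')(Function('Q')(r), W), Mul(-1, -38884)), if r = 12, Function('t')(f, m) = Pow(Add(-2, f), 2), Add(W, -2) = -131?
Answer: 52404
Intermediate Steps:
W = -129 (W = Add(2, -131) = -129)
Function('Q')(B) = -32 (Function('Q')(B) = Mul(Add(-3, -5), Pow(Add(-2, 0), 2)) = Mul(-8, Pow(-2, 2)) = Mul(-8, 4) = -32)
Function('d')(S, y) = Mul(Add(-79, y), Add(-33, S)) (Function('d')(S, y) = Mul(Add(-33, S), Add(-79, y)) = Mul(Add(-79, y), Add(-33, S)))
Add(Function('d')(Function('Q')(r), W), Mul(-1, -38884)) = Add(Add(2607, Mul(-79, -32), Mul(-33, -129), Mul(-32, -129)), Mul(-1, -38884)) = Add(Add(2607, 2528, 4257, 4128), 38884) = Add(13520, 38884) = 52404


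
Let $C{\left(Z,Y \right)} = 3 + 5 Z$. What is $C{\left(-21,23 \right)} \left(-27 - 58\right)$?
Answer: $8670$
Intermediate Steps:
$C{\left(-21,23 \right)} \left(-27 - 58\right) = \left(3 + 5 \left(-21\right)\right) \left(-27 - 58\right) = \left(3 - 105\right) \left(-85\right) = \left(-102\right) \left(-85\right) = 8670$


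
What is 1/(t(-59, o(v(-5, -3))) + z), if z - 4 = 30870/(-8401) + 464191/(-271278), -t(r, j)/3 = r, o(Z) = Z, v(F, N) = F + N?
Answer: 325572354/57175164581 ≈ 0.0056943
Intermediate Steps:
t(r, j) = -3*r
z = -451142077/325572354 (z = 4 + (30870/(-8401) + 464191/(-271278)) = 4 + (30870*(-1/8401) + 464191*(-1/271278)) = 4 + (-30870/8401 - 66313/38754) = 4 - 1753431493/325572354 = -451142077/325572354 ≈ -1.3857)
1/(t(-59, o(v(-5, -3))) + z) = 1/(-3*(-59) - 451142077/325572354) = 1/(177 - 451142077/325572354) = 1/(57175164581/325572354) = 325572354/57175164581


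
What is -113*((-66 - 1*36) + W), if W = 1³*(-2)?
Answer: 11752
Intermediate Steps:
W = -2 (W = 1*(-2) = -2)
-113*((-66 - 1*36) + W) = -113*((-66 - 1*36) - 2) = -113*((-66 - 36) - 2) = -113*(-102 - 2) = -113*(-104) = 11752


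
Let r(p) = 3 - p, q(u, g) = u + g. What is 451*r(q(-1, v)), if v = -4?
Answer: 3608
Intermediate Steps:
q(u, g) = g + u
451*r(q(-1, v)) = 451*(3 - (-4 - 1)) = 451*(3 - 1*(-5)) = 451*(3 + 5) = 451*8 = 3608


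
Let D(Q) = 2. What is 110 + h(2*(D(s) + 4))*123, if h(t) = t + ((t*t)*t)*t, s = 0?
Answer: 2552114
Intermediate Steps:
h(t) = t + t⁴ (h(t) = t + (t²*t)*t = t + t³*t = t + t⁴)
110 + h(2*(D(s) + 4))*123 = 110 + (2*(2 + 4) + (2*(2 + 4))⁴)*123 = 110 + (2*6 + (2*6)⁴)*123 = 110 + (12 + 12⁴)*123 = 110 + (12 + 20736)*123 = 110 + 20748*123 = 110 + 2552004 = 2552114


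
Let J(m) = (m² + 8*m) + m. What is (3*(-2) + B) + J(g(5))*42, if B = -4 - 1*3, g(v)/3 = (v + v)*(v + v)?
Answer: 3893387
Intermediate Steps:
g(v) = 12*v² (g(v) = 3*((v + v)*(v + v)) = 3*((2*v)*(2*v)) = 3*(4*v²) = 12*v²)
B = -7 (B = -4 - 3 = -7)
J(m) = m² + 9*m
(3*(-2) + B) + J(g(5))*42 = (3*(-2) - 7) + ((12*5²)*(9 + 12*5²))*42 = (-6 - 7) + ((12*25)*(9 + 12*25))*42 = -13 + (300*(9 + 300))*42 = -13 + (300*309)*42 = -13 + 92700*42 = -13 + 3893400 = 3893387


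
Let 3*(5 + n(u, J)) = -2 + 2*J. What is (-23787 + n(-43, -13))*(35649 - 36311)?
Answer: 47269448/3 ≈ 1.5756e+7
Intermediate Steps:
n(u, J) = -17/3 + 2*J/3 (n(u, J) = -5 + (-2 + 2*J)/3 = -5 + (-⅔ + 2*J/3) = -17/3 + 2*J/3)
(-23787 + n(-43, -13))*(35649 - 36311) = (-23787 + (-17/3 + (⅔)*(-13)))*(35649 - 36311) = (-23787 + (-17/3 - 26/3))*(-662) = (-23787 - 43/3)*(-662) = -71404/3*(-662) = 47269448/3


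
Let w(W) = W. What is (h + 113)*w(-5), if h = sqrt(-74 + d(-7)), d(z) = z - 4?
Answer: -565 - 5*I*sqrt(85) ≈ -565.0 - 46.098*I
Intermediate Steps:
d(z) = -4 + z
h = I*sqrt(85) (h = sqrt(-74 + (-4 - 7)) = sqrt(-74 - 11) = sqrt(-85) = I*sqrt(85) ≈ 9.2195*I)
(h + 113)*w(-5) = (I*sqrt(85) + 113)*(-5) = (113 + I*sqrt(85))*(-5) = -565 - 5*I*sqrt(85)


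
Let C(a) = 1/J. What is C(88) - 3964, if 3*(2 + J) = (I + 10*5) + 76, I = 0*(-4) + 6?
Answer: -166487/42 ≈ -3964.0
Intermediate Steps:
I = 6 (I = 0 + 6 = 6)
J = 42 (J = -2 + ((6 + 10*5) + 76)/3 = -2 + ((6 + 50) + 76)/3 = -2 + (56 + 76)/3 = -2 + (⅓)*132 = -2 + 44 = 42)
C(a) = 1/42
C(88) - 3964 = 1/42 - 3964 = -166487/42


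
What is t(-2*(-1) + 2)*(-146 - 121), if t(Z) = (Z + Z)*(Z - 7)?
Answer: 6408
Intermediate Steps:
t(Z) = 2*Z*(-7 + Z) (t(Z) = (2*Z)*(-7 + Z) = 2*Z*(-7 + Z))
t(-2*(-1) + 2)*(-146 - 121) = (2*(-2*(-1) + 2)*(-7 + (-2*(-1) + 2)))*(-146 - 121) = (2*(2 + 2)*(-7 + (2 + 2)))*(-267) = (2*4*(-7 + 4))*(-267) = (2*4*(-3))*(-267) = -24*(-267) = 6408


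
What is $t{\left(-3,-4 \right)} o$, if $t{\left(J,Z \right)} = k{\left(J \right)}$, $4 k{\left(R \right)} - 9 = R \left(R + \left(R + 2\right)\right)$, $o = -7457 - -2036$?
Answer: $- \frac{113841}{4} \approx -28460.0$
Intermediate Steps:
$o = -5421$ ($o = -7457 + 2036 = -5421$)
$k{\left(R \right)} = \frac{9}{4} + \frac{R \left(2 + 2 R\right)}{4}$ ($k{\left(R \right)} = \frac{9}{4} + \frac{R \left(R + \left(R + 2\right)\right)}{4} = \frac{9}{4} + \frac{R \left(R + \left(2 + R\right)\right)}{4} = \frac{9}{4} + \frac{R \left(2 + 2 R\right)}{4}$)
$t{\left(J,Z \right)} = \frac{9}{4} + \frac{J}{2} + \frac{J^{2}}{2}$
$t{\left(-3,-4 \right)} o = \left(\frac{9}{4} + \frac{1}{2} \left(-3\right) + \frac{\left(-3\right)^{2}}{2}\right) \left(-5421\right) = \left(\frac{9}{4} - \frac{3}{2} + \frac{1}{2} \cdot 9\right) \left(-5421\right) = \left(\frac{9}{4} - \frac{3}{2} + \frac{9}{2}\right) \left(-5421\right) = \frac{21}{4} \left(-5421\right) = - \frac{113841}{4}$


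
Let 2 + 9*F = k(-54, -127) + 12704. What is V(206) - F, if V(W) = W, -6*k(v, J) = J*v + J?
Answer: -58357/54 ≈ -1080.7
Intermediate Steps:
k(v, J) = -J/6 - J*v/6 (k(v, J) = -(J*v + J)/6 = -(J + J*v)/6 = -J/6 - J*v/6)
F = 69481/54 (F = -2/9 + (-1/6*(-127)*(1 - 54) + 12704)/9 = -2/9 + (-1/6*(-127)*(-53) + 12704)/9 = -2/9 + (-6731/6 + 12704)/9 = -2/9 + (1/9)*(69493/6) = -2/9 + 69493/54 = 69481/54 ≈ 1286.7)
V(206) - F = 206 - 1*69481/54 = 206 - 69481/54 = -58357/54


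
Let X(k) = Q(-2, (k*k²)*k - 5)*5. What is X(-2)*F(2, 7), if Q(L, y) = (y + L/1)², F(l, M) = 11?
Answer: 4455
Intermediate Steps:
Q(L, y) = (L + y)² (Q(L, y) = (y + L*1)² = (y + L)² = (L + y)²)
X(k) = 5*(-7 + k⁴)² (X(k) = (-2 + ((k*k²)*k - 5))²*5 = (-2 + (k³*k - 5))²*5 = (-2 + (k⁴ - 5))²*5 = (-2 + (-5 + k⁴))²*5 = (-7 + k⁴)²*5 = 5*(-7 + k⁴)²)
X(-2)*F(2, 7) = (5*(-7 + (-2)⁴)²)*11 = (5*(-7 + 16)²)*11 = (5*9²)*11 = (5*81)*11 = 405*11 = 4455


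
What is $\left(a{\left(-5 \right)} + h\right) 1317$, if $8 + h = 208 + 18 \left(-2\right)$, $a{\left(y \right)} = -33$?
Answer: $172527$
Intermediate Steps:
$h = 164$ ($h = -8 + \left(208 + 18 \left(-2\right)\right) = -8 + \left(208 - 36\right) = -8 + 172 = 164$)
$\left(a{\left(-5 \right)} + h\right) 1317 = \left(-33 + 164\right) 1317 = 131 \cdot 1317 = 172527$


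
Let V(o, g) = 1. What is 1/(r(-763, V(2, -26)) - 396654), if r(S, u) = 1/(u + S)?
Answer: -762/302250349 ≈ -2.5211e-6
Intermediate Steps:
r(S, u) = 1/(S + u)
1/(r(-763, V(2, -26)) - 396654) = 1/(1/(-763 + 1) - 396654) = 1/(1/(-762) - 396654) = 1/(-1/762 - 396654) = 1/(-302250349/762) = -762/302250349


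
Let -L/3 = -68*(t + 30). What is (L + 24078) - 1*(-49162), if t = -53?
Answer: 68548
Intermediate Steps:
L = -4692 (L = -(-204)*(-53 + 30) = -(-204)*(-23) = -3*1564 = -4692)
(L + 24078) - 1*(-49162) = (-4692 + 24078) - 1*(-49162) = 19386 + 49162 = 68548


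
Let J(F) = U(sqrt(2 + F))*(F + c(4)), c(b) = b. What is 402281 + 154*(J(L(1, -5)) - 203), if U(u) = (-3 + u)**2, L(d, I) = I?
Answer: 370095 + 924*I*sqrt(3) ≈ 3.701e+5 + 1600.4*I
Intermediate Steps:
J(F) = (-3 + sqrt(2 + F))**2*(4 + F) (J(F) = (-3 + sqrt(2 + F))**2*(F + 4) = (-3 + sqrt(2 + F))**2*(4 + F))
402281 + 154*(J(L(1, -5)) - 203) = 402281 + 154*((-3 + sqrt(2 - 5))**2*(4 - 5) - 203) = 402281 + 154*((-3 + sqrt(-3))**2*(-1) - 203) = 402281 + 154*((-3 + I*sqrt(3))**2*(-1) - 203) = 402281 + 154*(-(-3 + I*sqrt(3))**2 - 203) = 402281 + 154*(-203 - (-3 + I*sqrt(3))**2) = 402281 + (-31262 - 154*(-3 + I*sqrt(3))**2) = 371019 - 154*(-3 + I*sqrt(3))**2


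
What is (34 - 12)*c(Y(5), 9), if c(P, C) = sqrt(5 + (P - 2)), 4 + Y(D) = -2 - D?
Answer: 44*I*sqrt(2) ≈ 62.225*I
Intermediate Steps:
Y(D) = -6 - D (Y(D) = -4 + (-2 - D) = -6 - D)
c(P, C) = sqrt(3 + P) (c(P, C) = sqrt(5 + (-2 + P)) = sqrt(3 + P))
(34 - 12)*c(Y(5), 9) = (34 - 12)*sqrt(3 + (-6 - 1*5)) = 22*sqrt(3 + (-6 - 5)) = 22*sqrt(3 - 11) = 22*sqrt(-8) = 22*(2*I*sqrt(2)) = 44*I*sqrt(2)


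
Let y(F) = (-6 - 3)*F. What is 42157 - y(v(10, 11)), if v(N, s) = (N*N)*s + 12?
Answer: 52165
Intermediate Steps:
v(N, s) = 12 + s*N² (v(N, s) = N²*s + 12 = s*N² + 12 = 12 + s*N²)
y(F) = -9*F
42157 - y(v(10, 11)) = 42157 - (-9)*(12 + 11*10²) = 42157 - (-9)*(12 + 11*100) = 42157 - (-9)*(12 + 1100) = 42157 - (-9)*1112 = 42157 - 1*(-10008) = 42157 + 10008 = 52165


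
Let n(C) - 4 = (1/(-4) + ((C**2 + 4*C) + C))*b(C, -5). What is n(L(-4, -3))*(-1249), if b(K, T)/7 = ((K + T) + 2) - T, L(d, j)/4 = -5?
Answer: 94335721/2 ≈ 4.7168e+7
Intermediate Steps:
L(d, j) = -20 (L(d, j) = 4*(-5) = -20)
b(K, T) = 14 + 7*K (b(K, T) = 7*(((K + T) + 2) - T) = 7*((2 + K + T) - T) = 7*(2 + K) = 14 + 7*K)
n(C) = 4 + (14 + 7*C)*(-1/4 + C**2 + 5*C) (n(C) = 4 + (1/(-4) + ((C**2 + 4*C) + C))*(14 + 7*C) = 4 + (-1/4 + (C**2 + 5*C))*(14 + 7*C) = 4 + (-1/4 + C**2 + 5*C)*(14 + 7*C) = 4 + (14 + 7*C)*(-1/4 + C**2 + 5*C))
n(L(-4, -3))*(-1249) = (1/2 + 7*(-20)**3 + 49*(-20)**2 + (273/4)*(-20))*(-1249) = (1/2 + 7*(-8000) + 49*400 - 1365)*(-1249) = (1/2 - 56000 + 19600 - 1365)*(-1249) = -75529/2*(-1249) = 94335721/2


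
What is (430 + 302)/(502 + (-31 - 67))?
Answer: 183/101 ≈ 1.8119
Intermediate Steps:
(430 + 302)/(502 + (-31 - 67)) = 732/(502 - 98) = 732/404 = 732*(1/404) = 183/101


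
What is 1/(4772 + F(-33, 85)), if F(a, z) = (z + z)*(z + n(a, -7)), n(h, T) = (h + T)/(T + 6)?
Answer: 1/26022 ≈ 3.8429e-5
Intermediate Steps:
n(h, T) = (T + h)/(6 + T)
F(a, z) = 2*z*(7 + z - a) (F(a, z) = (z + z)*(z + (-7 + a)/(6 - 7)) = (2*z)*(z + (-7 + a)/(-1)) = (2*z)*(z - (-7 + a)) = (2*z)*(z + (7 - a)) = (2*z)*(7 + z - a) = 2*z*(7 + z - a))
1/(4772 + F(-33, 85)) = 1/(4772 + 2*85*(7 + 85 - 1*(-33))) = 1/(4772 + 2*85*(7 + 85 + 33)) = 1/(4772 + 2*85*125) = 1/(4772 + 21250) = 1/26022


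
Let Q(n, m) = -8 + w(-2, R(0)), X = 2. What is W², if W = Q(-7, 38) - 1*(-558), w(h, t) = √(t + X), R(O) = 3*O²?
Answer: (550 + √2)² ≈ 3.0406e+5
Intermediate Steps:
w(h, t) = √(2 + t) (w(h, t) = √(t + 2) = √(2 + t))
Q(n, m) = -8 + √2 (Q(n, m) = -8 + √(2 + 3*0²) = -8 + √(2 + 3*0) = -8 + √(2 + 0) = -8 + √2)
W = 550 + √2 (W = (-8 + √2) - 1*(-558) = (-8 + √2) + 558 = 550 + √2 ≈ 551.41)
W² = (550 + √2)²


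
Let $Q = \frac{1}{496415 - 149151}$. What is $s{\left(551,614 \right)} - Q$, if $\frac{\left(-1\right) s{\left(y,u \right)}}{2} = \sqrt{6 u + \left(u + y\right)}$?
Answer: $- \frac{1}{347264} - 2 \sqrt{4849} \approx -139.27$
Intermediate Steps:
$s{\left(y,u \right)} = - 2 \sqrt{y + 7 u}$ ($s{\left(y,u \right)} = - 2 \sqrt{6 u + \left(u + y\right)} = - 2 \sqrt{y + 7 u}$)
$Q = \frac{1}{347264} \approx 2.8797 \cdot 10^{-6}$
$s{\left(551,614 \right)} - Q = - 2 \sqrt{551 + 7 \cdot 614} - \frac{1}{347264} = - 2 \sqrt{551 + 4298} - \frac{1}{347264} = - 2 \sqrt{4849} - \frac{1}{347264} = - \frac{1}{347264} - 2 \sqrt{4849}$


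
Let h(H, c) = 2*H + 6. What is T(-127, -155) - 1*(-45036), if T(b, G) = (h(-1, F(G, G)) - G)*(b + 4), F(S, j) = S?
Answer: 25479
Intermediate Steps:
h(H, c) = 6 + 2*H
T(b, G) = (4 + b)*(4 - G) (T(b, G) = ((6 + 2*(-1)) - G)*(b + 4) = ((6 - 2) - G)*(4 + b) = (4 - G)*(4 + b) = (4 + b)*(4 - G))
T(-127, -155) - 1*(-45036) = (16 - 4*(-155) + 4*(-127) - 1*(-155)*(-127)) - 1*(-45036) = (16 + 620 - 508 - 19685) + 45036 = -19557 + 45036 = 25479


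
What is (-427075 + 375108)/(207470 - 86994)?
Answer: -51967/120476 ≈ -0.43135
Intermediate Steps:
(-427075 + 375108)/(207470 - 86994) = -51967/120476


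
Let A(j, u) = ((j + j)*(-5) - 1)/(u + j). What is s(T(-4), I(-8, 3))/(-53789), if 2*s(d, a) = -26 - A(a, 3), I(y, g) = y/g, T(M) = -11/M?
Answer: 103/107578 ≈ 0.00095744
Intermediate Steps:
A(j, u) = (-1 - 10*j)/(j + u) (A(j, u) = ((2*j)*(-5) - 1)/(j + u) = (-10*j - 1)/(j + u) = (-1 - 10*j)/(j + u))
s(d, a) = -13 - (-1 - 10*a)/(2*(3 + a)) (s(d, a) = (-26 - (-1 - 10*a)/(a + 3))/2 = (-26 - (-1 - 10*a)/(3 + a))/2 = -13 - (-1 - 10*a)/(2*(3 + a)))
s(T(-4), I(-8, 3))/(-53789) = ((-77 - (-128)/3)/(2*(3 - 8/3)))/(-53789) = ((-77 - (-128)/3)/(2*(3 - 8*⅓)))*(-1/53789) = ((-77 - 16*(-8/3))/(2*(3 - 8/3)))*(-1/53789) = ((-77 + 128/3)/(2*(⅓)))*(-1/53789) = ((½)*3*(-103/3))*(-1/53789) = -103/2*(-1/53789) = 103/107578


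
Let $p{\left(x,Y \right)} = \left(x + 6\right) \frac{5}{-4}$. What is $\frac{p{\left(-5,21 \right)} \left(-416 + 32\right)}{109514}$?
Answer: $\frac{240}{54757} \approx 0.004383$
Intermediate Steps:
$p{\left(x,Y \right)} = - \frac{15}{2} - \frac{5 x}{4}$ ($p{\left(x,Y \right)} = \left(6 + x\right) 5 \left(- \frac{1}{4}\right) = \left(6 + x\right) \left(- \frac{5}{4}\right) = - \frac{15}{2} - \frac{5 x}{4}$)
$\frac{p{\left(-5,21 \right)} \left(-416 + 32\right)}{109514} = \frac{\left(- \frac{15}{2} - - \frac{25}{4}\right) \left(-416 + 32\right)}{109514} = \left(- \frac{15}{2} + \frac{25}{4}\right) \left(-384\right) \frac{1}{109514} = \left(- \frac{5}{4}\right) \left(-384\right) \frac{1}{109514} = 480 \cdot \frac{1}{109514} = \frac{240}{54757}$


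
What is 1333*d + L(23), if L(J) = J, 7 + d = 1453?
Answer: 1927541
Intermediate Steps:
d = 1446 (d = -7 + 1453 = 1446)
1333*d + L(23) = 1333*1446 + 23 = 1927518 + 23 = 1927541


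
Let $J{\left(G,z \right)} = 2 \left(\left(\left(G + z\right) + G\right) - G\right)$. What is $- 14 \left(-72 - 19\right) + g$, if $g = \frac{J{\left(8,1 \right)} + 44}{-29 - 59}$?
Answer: $\frac{56025}{44} \approx 1273.3$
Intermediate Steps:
$J{\left(G,z \right)} = 2 G + 2 z$ ($J{\left(G,z \right)} = 2 \left(\left(z + 2 G\right) - G\right) = 2 \left(G + z\right) = 2 G + 2 z$)
$g = - \frac{31}{44}$ ($g = \frac{\left(2 \cdot 8 + 2 \cdot 1\right) + 44}{-29 - 59} = \frac{\left(16 + 2\right) + 44}{-88} = \left(18 + 44\right) \left(- \frac{1}{88}\right) = 62 \left(- \frac{1}{88}\right) = - \frac{31}{44} \approx -0.70455$)
$- 14 \left(-72 - 19\right) + g = - 14 \left(-72 - 19\right) - \frac{31}{44} = \left(-14\right) \left(-91\right) - \frac{31}{44} = 1274 - \frac{31}{44} = \frac{56025}{44}$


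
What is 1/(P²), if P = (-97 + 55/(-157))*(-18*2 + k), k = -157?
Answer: 24649/8701390835344 ≈ 2.8328e-9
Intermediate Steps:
P = 2949812/157 (P = (-97 + 55/(-157))*(-18*2 - 157) = (-97 + 55*(-1/157))*(-36 - 157) = (-97 - 55/157)*(-193) = -15284/157*(-193) = 2949812/157 ≈ 18789.)
1/(P²) = 1/((2949812/157)²) = 1/(8701390835344/24649) = 24649/8701390835344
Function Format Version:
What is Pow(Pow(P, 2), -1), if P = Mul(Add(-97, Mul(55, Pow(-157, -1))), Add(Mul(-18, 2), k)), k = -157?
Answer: Rational(24649, 8701390835344) ≈ 2.8328e-9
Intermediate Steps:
P = Rational(2949812, 157) (P = Mul(Add(-97, Mul(55, Pow(-157, -1))), Add(Mul(-18, 2), -157)) = Mul(Add(-97, Mul(55, Rational(-1, 157))), Add(-36, -157)) = Mul(Add(-97, Rational(-55, 157)), -193) = Mul(Rational(-15284, 157), -193) = Rational(2949812, 157) ≈ 18789.)
Pow(Pow(P, 2), -1) = Pow(Pow(Rational(2949812, 157), 2), -1) = Pow(Rational(8701390835344, 24649), -1) = Rational(24649, 8701390835344)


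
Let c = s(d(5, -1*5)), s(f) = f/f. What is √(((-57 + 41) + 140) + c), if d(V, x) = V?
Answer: 5*√5 ≈ 11.180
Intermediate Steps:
s(f) = 1
c = 1
√(((-57 + 41) + 140) + c) = √(((-57 + 41) + 140) + 1) = √((-16 + 140) + 1) = √(124 + 1) = √125 = 5*√5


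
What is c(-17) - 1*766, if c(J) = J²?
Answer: -477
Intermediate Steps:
c(-17) - 1*766 = (-17)² - 1*766 = 289 - 766 = -477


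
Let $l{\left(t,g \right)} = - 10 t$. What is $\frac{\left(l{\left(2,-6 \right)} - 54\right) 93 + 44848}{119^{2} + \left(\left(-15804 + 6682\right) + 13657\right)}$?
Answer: $\frac{463}{228} \approx 2.0307$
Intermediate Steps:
$\frac{\left(l{\left(2,-6 \right)} - 54\right) 93 + 44848}{119^{2} + \left(\left(-15804 + 6682\right) + 13657\right)} = \frac{\left(\left(-10\right) 2 - 54\right) 93 + 44848}{119^{2} + \left(\left(-15804 + 6682\right) + 13657\right)} = \frac{\left(-20 - 54\right) 93 + 44848}{14161 + \left(-9122 + 13657\right)} = \frac{\left(-74\right) 93 + 44848}{14161 + 4535} = \frac{-6882 + 44848}{18696} = 37966 \cdot \frac{1}{18696} = \frac{463}{228}$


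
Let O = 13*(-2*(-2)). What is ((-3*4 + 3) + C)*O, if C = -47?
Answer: -2912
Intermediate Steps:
O = 52 (O = 13*4 = 52)
((-3*4 + 3) + C)*O = ((-3*4 + 3) - 47)*52 = ((-12 + 3) - 47)*52 = (-9 - 47)*52 = -56*52 = -2912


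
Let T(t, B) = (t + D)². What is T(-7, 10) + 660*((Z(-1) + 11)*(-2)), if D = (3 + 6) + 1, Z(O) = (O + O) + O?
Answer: -10551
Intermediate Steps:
Z(O) = 3*O (Z(O) = 2*O + O = 3*O)
D = 10 (D = 9 + 1 = 10)
T(t, B) = (10 + t)² (T(t, B) = (t + 10)² = (10 + t)²)
T(-7, 10) + 660*((Z(-1) + 11)*(-2)) = (10 - 7)² + 660*((3*(-1) + 11)*(-2)) = 3² + 660*((-3 + 11)*(-2)) = 9 + 660*(8*(-2)) = 9 + 660*(-16) = 9 - 10560 = -10551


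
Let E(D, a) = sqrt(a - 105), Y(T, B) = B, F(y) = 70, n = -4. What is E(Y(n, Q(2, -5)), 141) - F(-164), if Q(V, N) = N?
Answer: -64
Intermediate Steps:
E(D, a) = sqrt(-105 + a)
E(Y(n, Q(2, -5)), 141) - F(-164) = sqrt(-105 + 141) - 1*70 = sqrt(36) - 70 = 6 - 70 = -64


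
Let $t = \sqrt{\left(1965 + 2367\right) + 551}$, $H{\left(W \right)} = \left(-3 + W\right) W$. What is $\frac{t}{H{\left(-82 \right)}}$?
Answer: $\frac{\sqrt{4883}}{6970} \approx 0.010026$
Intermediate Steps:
$H{\left(W \right)} = W \left(-3 + W\right)$
$t = \sqrt{4883}$ ($t = \sqrt{4332 + 551} = \sqrt{4883} \approx 69.878$)
$\frac{t}{H{\left(-82 \right)}} = \frac{\sqrt{4883}}{\left(-82\right) \left(-3 - 82\right)} = \frac{\sqrt{4883}}{\left(-82\right) \left(-85\right)} = \frac{\sqrt{4883}}{6970}$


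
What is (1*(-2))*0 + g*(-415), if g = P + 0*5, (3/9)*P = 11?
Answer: -13695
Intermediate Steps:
P = 33 (P = 3*11 = 33)
g = 33 (g = 33 + 0*5 = 33 + 0 = 33)
(1*(-2))*0 + g*(-415) = (1*(-2))*0 + 33*(-415) = -2*0 - 13695 = 0 - 13695 = -13695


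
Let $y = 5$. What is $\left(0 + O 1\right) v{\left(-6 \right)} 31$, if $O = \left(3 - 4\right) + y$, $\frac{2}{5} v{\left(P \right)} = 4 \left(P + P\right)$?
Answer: $-14880$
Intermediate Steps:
$v{\left(P \right)} = 20 P$ ($v{\left(P \right)} = \frac{5 \cdot 4 \left(P + P\right)}{2} = \frac{5 \cdot 4 \cdot 2 P}{2} = \frac{5 \cdot 8 P}{2} = 20 P$)
$O = 4$ ($O = \left(3 - 4\right) + 5 = -1 + 5 = 4$)
$\left(0 + O 1\right) v{\left(-6 \right)} 31 = \left(0 + 4 \cdot 1\right) 20 \left(-6\right) 31 = \left(0 + 4\right) \left(-120\right) 31 = 4 \left(-120\right) 31 = \left(-480\right) 31 = -14880$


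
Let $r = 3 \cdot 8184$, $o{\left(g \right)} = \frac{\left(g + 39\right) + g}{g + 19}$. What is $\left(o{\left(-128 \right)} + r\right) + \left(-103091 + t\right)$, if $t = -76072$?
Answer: $- \frac{16852382}{109} \approx -1.5461 \cdot 10^{5}$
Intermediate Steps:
$o{\left(g \right)} = \frac{39 + 2 g}{19 + g}$ ($o{\left(g \right)} = \frac{\left(39 + g\right) + g}{19 + g} = \frac{39 + 2 g}{19 + g}$)
$r = 24552$
$\left(o{\left(-128 \right)} + r\right) + \left(-103091 + t\right) = \left(\frac{39 + 2 \left(-128\right)}{19 - 128} + 24552\right) - 179163 = \left(\frac{39 - 256}{-109} + 24552\right) - 179163 = \left(\left(- \frac{1}{109}\right) \left(-217\right) + 24552\right) - 179163 = \left(\frac{217}{109} + 24552\right) - 179163 = \frac{2676385}{109} - 179163 = - \frac{16852382}{109}$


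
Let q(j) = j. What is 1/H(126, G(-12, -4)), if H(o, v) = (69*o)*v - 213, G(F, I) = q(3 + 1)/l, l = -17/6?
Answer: -17/212277 ≈ -8.0084e-5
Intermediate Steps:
l = -17/6 (l = -17*1/6 = -17/6 ≈ -2.8333)
G(F, I) = -24/17 (G(F, I) = (3 + 1)/(-17/6) = 4*(-6/17) = -24/17)
H(o, v) = -213 + 69*o*v (H(o, v) = 69*o*v - 213 = -213 + 69*o*v)
1/H(126, G(-12, -4)) = 1/(-213 + 69*126*(-24/17)) = 1/(-213 - 208656/17) = 1/(-212277/17) = -17/212277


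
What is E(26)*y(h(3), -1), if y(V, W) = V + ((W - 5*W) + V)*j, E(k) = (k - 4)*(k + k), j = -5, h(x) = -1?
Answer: -18304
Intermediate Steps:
E(k) = 2*k*(-4 + k) (E(k) = (-4 + k)*(2*k) = 2*k*(-4 + k))
y(V, W) = -4*V + 20*W (y(V, W) = V + ((W - 5*W) + V)*(-5) = V + (-4*W + V)*(-5) = V + (V - 4*W)*(-5) = V + (-5*V + 20*W) = -4*V + 20*W)
E(26)*y(h(3), -1) = (2*26*(-4 + 26))*(-4*(-1) + 20*(-1)) = (2*26*22)*(4 - 20) = 1144*(-16) = -18304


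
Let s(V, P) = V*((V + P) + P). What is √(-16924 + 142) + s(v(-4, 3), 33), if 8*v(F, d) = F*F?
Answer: 136 + I*√16782 ≈ 136.0 + 129.55*I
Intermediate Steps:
v(F, d) = F²/8 (v(F, d) = (F*F)/8 = F²/8)
s(V, P) = V*(V + 2*P) (s(V, P) = V*((P + V) + P) = V*(V + 2*P))
√(-16924 + 142) + s(v(-4, 3), 33) = √(-16924 + 142) + ((⅛)*(-4)²)*((⅛)*(-4)² + 2*33) = √(-16782) + ((⅛)*16)*((⅛)*16 + 66) = I*√16782 + 2*(2 + 66) = I*√16782 + 2*68 = I*√16782 + 136 = 136 + I*√16782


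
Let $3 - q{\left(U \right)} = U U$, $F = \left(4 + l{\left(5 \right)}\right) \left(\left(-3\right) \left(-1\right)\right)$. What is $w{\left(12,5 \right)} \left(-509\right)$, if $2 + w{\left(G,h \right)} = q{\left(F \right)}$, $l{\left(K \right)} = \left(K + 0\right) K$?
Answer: $3852112$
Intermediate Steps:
$l{\left(K \right)} = K^{2}$ ($l{\left(K \right)} = K K = K^{2}$)
$F = 87$ ($F = \left(4 + 5^{2}\right) \left(\left(-3\right) \left(-1\right)\right) = \left(4 + 25\right) 3 = 29 \cdot 3 = 87$)
$q{\left(U \right)} = 3 - U^{2}$ ($q{\left(U \right)} = 3 - U U = 3 - U^{2}$)
$w{\left(G,h \right)} = -7568$ ($w{\left(G,h \right)} = -2 + \left(3 - 87^{2}\right) = -2 + \left(3 - 7569\right) = -2 - 7566 = -7568$)
$w{\left(12,5 \right)} \left(-509\right) = \left(-7568\right) \left(-509\right) = 3852112$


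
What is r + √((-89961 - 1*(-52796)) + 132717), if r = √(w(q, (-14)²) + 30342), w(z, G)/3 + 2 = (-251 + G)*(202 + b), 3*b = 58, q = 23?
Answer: 8*√1493 + 2*I*√1546 ≈ 309.11 + 78.638*I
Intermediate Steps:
b = 58/3 (b = (⅓)*58 = 58/3 ≈ 19.333)
w(z, G) = -166670 + 664*G (w(z, G) = -6 + 3*((-251 + G)*(202 + 58/3)) = -6 + 3*((-251 + G)*(664/3)) = -6 + 3*(-166664/3 + 664*G/3) = -6 + (-166664 + 664*G) = -166670 + 664*G)
r = 2*I*√1546 (r = √((-166670 + 664*(-14)²) + 30342) = √((-166670 + 664*196) + 30342) = √((-166670 + 130144) + 30342) = √(-36526 + 30342) = √(-6184) = 2*I*√1546 ≈ 78.638*I)
r + √((-89961 - 1*(-52796)) + 132717) = 2*I*√1546 + √((-89961 - 1*(-52796)) + 132717) = 2*I*√1546 + √((-89961 + 52796) + 132717) = 2*I*√1546 + √(-37165 + 132717) = 2*I*√1546 + √95552 = 2*I*√1546 + 8*√1493 = 8*√1493 + 2*I*√1546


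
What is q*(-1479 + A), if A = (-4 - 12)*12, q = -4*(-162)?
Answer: -1082808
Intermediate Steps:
q = 648
A = -192 (A = -16*12 = -192)
q*(-1479 + A) = 648*(-1479 - 192) = 648*(-1671) = -1082808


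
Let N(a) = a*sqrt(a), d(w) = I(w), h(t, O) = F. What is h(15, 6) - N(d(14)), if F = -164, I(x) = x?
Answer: -164 - 14*sqrt(14) ≈ -216.38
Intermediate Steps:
h(t, O) = -164
d(w) = w
N(a) = a**(3/2)
h(15, 6) - N(d(14)) = -164 - 14**(3/2) = -164 - 14*sqrt(14)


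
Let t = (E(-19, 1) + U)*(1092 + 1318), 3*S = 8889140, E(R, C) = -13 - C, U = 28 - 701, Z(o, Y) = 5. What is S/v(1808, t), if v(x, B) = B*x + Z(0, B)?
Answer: -1777828/1796070813 ≈ -0.00098984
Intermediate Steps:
U = -673
S = 8889140/3 (S = (1/3)*8889140 = 8889140/3 ≈ 2.9630e+6)
t = -1655670 (t = ((-13 - 1*1) - 673)*(1092 + 1318) = ((-13 - 1) - 673)*2410 = (-14 - 673)*2410 = -687*2410 = -1655670)
v(x, B) = 5 + B*x (v(x, B) = B*x + 5 = 5 + B*x)
S/v(1808, t) = 8889140/(3*(5 - 1655670*1808)) = 8889140/(3*(5 - 2993451360)) = (8889140/3)/(-2993451355) = (8889140/3)*(-1/2993451355) = -1777828/1796070813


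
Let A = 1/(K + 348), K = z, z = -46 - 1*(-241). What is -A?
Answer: -1/543 ≈ -0.0018416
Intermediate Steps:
z = 195 (z = -46 + 241 = 195)
K = 195
A = 1/543 (A = 1/(195 + 348) = 1/543 ≈ 0.0018416)
-A = -1*1/543 = -1/543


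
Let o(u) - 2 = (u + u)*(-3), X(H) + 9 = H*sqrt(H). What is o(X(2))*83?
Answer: 4648 - 996*sqrt(2) ≈ 3239.4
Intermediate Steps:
X(H) = -9 + H**(3/2) (X(H) = -9 + H*sqrt(H) = -9 + H**(3/2))
o(u) = 2 - 6*u (o(u) = 2 + (u + u)*(-3) = 2 + (2*u)*(-3) = 2 - 6*u)
o(X(2))*83 = (2 - 6*(-9 + 2**(3/2)))*83 = (2 - 6*(-9 + 2*sqrt(2)))*83 = (2 + (54 - 12*sqrt(2)))*83 = (56 - 12*sqrt(2))*83 = 4648 - 996*sqrt(2)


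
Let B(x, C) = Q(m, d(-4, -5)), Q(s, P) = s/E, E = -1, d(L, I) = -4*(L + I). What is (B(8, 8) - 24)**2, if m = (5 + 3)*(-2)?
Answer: 64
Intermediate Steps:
m = -16 (m = 8*(-2) = -16)
d(L, I) = -4*I - 4*L (d(L, I) = -4*(I + L) = -4*I - 4*L)
Q(s, P) = -s (Q(s, P) = s/(-1) = s*(-1) = -s)
B(x, C) = 16 (B(x, C) = -1*(-16) = 16)
(B(8, 8) - 24)**2 = (16 - 24)**2 = (-8)**2 = 64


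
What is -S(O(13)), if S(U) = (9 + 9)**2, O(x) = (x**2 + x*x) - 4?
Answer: -324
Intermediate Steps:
O(x) = -4 + 2*x**2 (O(x) = (x**2 + x**2) - 4 = 2*x**2 - 4 = -4 + 2*x**2)
S(U) = 324 (S(U) = 18**2 = 324)
-S(O(13)) = -1*324 = -324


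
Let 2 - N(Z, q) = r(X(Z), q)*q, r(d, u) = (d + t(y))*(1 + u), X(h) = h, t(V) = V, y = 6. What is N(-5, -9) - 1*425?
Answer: -495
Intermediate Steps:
r(d, u) = (1 + u)*(6 + d) (r(d, u) = (d + 6)*(1 + u) = (6 + d)*(1 + u) = (1 + u)*(6 + d))
N(Z, q) = 2 - q*(6 + Z + 6*q + Z*q) (N(Z, q) = 2 - (6 + Z + 6*q + Z*q)*q = 2 - q*(6 + Z + 6*q + Z*q))
N(-5, -9) - 1*425 = (2 - 1*(-9)*(6 - 5 + 6*(-9) - 5*(-9))) - 1*425 = (2 - 1*(-9)*(6 - 5 - 54 + 45)) - 425 = (2 - 1*(-9)*(-8)) - 425 = (2 - 72) - 425 = -70 - 425 = -495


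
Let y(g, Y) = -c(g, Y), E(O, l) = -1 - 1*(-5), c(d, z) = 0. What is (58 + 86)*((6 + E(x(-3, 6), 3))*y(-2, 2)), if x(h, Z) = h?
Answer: 0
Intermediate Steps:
E(O, l) = 4 (E(O, l) = -1 + 5 = 4)
y(g, Y) = 0 (y(g, Y) = -1*0 = 0)
(58 + 86)*((6 + E(x(-3, 6), 3))*y(-2, 2)) = (58 + 86)*((6 + 4)*0) = 144*(10*0) = 144*0 = 0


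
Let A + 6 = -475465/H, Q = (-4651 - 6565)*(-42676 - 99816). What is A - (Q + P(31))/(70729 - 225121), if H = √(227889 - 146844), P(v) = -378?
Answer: 114090253/11028 - 95093*√9005/5403 ≈ 8675.4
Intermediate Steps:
H = 3*√9005 (H = √81045 = 3*√9005 ≈ 284.68)
Q = 1598190272 (Q = -11216*(-142492) = 1598190272)
A = -6 - 95093*√9005/5403 (A = -6 - 475465*√9005/27015 = -6 - 95093*√9005/5403 ≈ -1676.2)
A - (Q + P(31))/(70729 - 225121) = (-6 - 95093*√9005/5403) - (1598190272 - 378)/(70729 - 225121) = (-6 - 95093*√9005/5403) - 1598189894/(-154392) = (-6 - 95093*√9005/5403) - 1598189894*(-1)/154392 = (-6 - 95093*√9005/5403) - 1*(-114156421/11028) = (-6 - 95093*√9005/5403) + 114156421/11028 = 114090253/11028 - 95093*√9005/5403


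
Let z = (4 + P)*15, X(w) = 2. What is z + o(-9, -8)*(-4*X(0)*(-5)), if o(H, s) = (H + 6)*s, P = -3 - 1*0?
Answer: 975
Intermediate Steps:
P = -3 (P = -3 + 0 = -3)
o(H, s) = s*(6 + H) (o(H, s) = (6 + H)*s = s*(6 + H))
z = 15 (z = (4 - 3)*15 = 1*15 = 15)
z + o(-9, -8)*(-4*X(0)*(-5)) = 15 + (-8*(6 - 9))*(-4*2*(-5)) = 15 + (-8*(-3))*(-8*(-5)) = 15 + 24*40 = 15 + 960 = 975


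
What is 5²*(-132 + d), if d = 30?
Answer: -2550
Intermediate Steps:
5²*(-132 + d) = 5²*(-132 + 30) = 25*(-102) = -2550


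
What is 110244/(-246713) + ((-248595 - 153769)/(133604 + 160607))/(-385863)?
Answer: -12515366165739160/28008127641051309 ≈ -0.44685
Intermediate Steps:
110244/(-246713) + ((-248595 - 153769)/(133604 + 160607))/(-385863) = 110244*(-1/246713) - 402364/294211*(-1/385863) = -110244/246713 - 402364*1/294211*(-1/385863) = -110244/246713 - 402364/294211*(-1/385863) = -110244/246713 + 402364/113525139093 = -12515366165739160/28008127641051309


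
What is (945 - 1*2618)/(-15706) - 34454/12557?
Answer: -520126663/197220242 ≈ -2.6373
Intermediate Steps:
(945 - 1*2618)/(-15706) - 34454/12557 = (945 - 2618)*(-1/15706) - 34454*1/12557 = -1673*(-1/15706) - 34454/12557 = 1673/15706 - 34454/12557 = -520126663/197220242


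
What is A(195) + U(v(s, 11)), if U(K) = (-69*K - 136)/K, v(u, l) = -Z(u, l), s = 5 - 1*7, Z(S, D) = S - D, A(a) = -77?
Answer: -2034/13 ≈ -156.46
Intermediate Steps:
s = -2 (s = 5 - 7 = -2)
v(u, l) = l - u (v(u, l) = -(u - l) = l - u)
U(K) = (-136 - 69*K)/K
A(195) + U(v(s, 11)) = -77 + (-69 - 136/(11 - 1*(-2))) = -77 + (-69 - 136/(11 + 2)) = -77 + (-69 - 136/13) = -77 - 1033/13 = -2034/13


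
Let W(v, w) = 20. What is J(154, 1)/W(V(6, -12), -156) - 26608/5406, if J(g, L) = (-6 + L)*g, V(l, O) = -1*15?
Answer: -234739/5406 ≈ -43.422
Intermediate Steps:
V(l, O) = -15
J(g, L) = g*(-6 + L)
J(154, 1)/W(V(6, -12), -156) - 26608/5406 = (154*(-6 + 1))/20 - 26608/5406 = (154*(-5))*(1/20) - 26608*1/5406 = -770*1/20 - 13304/2703 = -77/2 - 13304/2703 = -234739/5406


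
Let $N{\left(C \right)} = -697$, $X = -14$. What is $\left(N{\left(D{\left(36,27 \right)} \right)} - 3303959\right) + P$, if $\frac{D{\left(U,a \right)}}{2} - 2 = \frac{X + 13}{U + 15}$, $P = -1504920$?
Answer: $-4809576$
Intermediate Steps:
$D{\left(U,a \right)} = 4 - \frac{2}{15 + U}$ ($D{\left(U,a \right)} = 4 + 2 \frac{-14 + 13}{U + 15} = 4 + 2 \left(- \frac{1}{15 + U}\right) = 4 - \frac{2}{15 + U}$)
$\left(N{\left(D{\left(36,27 \right)} \right)} - 3303959\right) + P = \left(-697 - 3303959\right) - 1504920 = -3304656 - 1504920 = -4809576$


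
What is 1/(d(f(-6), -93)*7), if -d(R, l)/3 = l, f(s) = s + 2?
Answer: 1/1953 ≈ 0.00051203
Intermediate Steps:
f(s) = 2 + s
d(R, l) = -3*l
1/(d(f(-6), -93)*7) = 1/(-3*(-93)*7) = 1/(279*7) = 1/1953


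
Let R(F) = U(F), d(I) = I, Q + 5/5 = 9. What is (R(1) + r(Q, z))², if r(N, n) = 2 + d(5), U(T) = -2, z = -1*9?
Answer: 25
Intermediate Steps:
Q = 8 (Q = -1 + 9 = 8)
z = -9
R(F) = -2
r(N, n) = 7 (r(N, n) = 2 + 5 = 7)
(R(1) + r(Q, z))² = (-2 + 7)² = 5² = 25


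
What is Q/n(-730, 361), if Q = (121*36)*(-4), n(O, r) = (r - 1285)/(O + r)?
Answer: -48708/7 ≈ -6958.3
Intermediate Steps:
n(O, r) = (-1285 + r)/(O + r)
Q = -17424 (Q = 4356*(-4) = -17424)
Q/n(-730, 361) = -17424*(-730 + 361)/(-1285 + 361) = -17424/(-924/(-369)) = -17424/((-1/369*(-924))) = -17424/308/123 = -17424*123/308 = -48708/7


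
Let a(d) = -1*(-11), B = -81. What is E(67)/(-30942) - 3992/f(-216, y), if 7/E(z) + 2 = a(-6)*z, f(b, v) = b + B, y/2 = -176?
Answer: 480357349/35738010 ≈ 13.441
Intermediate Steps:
y = -352 (y = 2*(-176) = -352)
a(d) = 11
f(b, v) = -81 + b (f(b, v) = b - 81 = -81 + b)
E(z) = 7/(-2 + 11*z)
E(67)/(-30942) - 3992/f(-216, y) = (7/(-2 + 11*67))/(-30942) - 3992/(-81 - 216) = (7/(-2 + 737))*(-1/30942) - 3992/(-297) = (7/735)*(-1/30942) - 3992*(-1/297) = (7*(1/735))*(-1/30942) + 3992/297 = (1/105)*(-1/30942) + 3992/297 = -1/3248910 + 3992/297 = 480357349/35738010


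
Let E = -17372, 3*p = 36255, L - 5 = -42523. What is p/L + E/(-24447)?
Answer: 443180701/1039437546 ≈ 0.42637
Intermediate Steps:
L = -42518 (L = 5 - 42523 = -42518)
p = 12085 (p = (1/3)*36255 = 12085)
p/L + E/(-24447) = 12085/(-42518) - 17372/(-24447) = 12085*(-1/42518) - 17372*(-1/24447) = -12085/42518 + 17372/24447 = 443180701/1039437546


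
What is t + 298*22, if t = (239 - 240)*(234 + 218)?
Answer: 6104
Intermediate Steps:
t = -452 (t = -1*452 = -452)
t + 298*22 = -452 + 298*22 = -452 + 6556 = 6104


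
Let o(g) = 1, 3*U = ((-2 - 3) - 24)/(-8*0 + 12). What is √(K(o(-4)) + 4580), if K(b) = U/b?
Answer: √164851/6 ≈ 67.670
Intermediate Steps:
U = -29/36 (U = (((-2 - 3) - 24)/(-8*0 + 12))/3 = ((-5 - 24)/(0 + 12))/3 = (-29/12)/3 = (-29*1/12)/3 = (⅓)*(-29/12) = -29/36 ≈ -0.80556)
K(b) = -29/(36*b)
√(K(o(-4)) + 4580) = √(-29/36/1 + 4580) = √(-29/36*1 + 4580) = √(-29/36 + 4580) = √(164851/36) = √164851/6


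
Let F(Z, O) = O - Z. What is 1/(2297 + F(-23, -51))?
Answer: 1/2269 ≈ 0.00044072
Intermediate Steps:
1/(2297 + F(-23, -51)) = 1/(2297 + (-51 - 1*(-23))) = 1/(2297 + (-51 + 23)) = 1/(2297 - 28) = 1/2269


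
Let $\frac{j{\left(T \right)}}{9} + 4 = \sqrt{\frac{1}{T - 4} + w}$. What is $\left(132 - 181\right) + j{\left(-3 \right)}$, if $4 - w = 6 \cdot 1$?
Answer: $-85 + \frac{9 i \sqrt{105}}{7} \approx -85.0 + 13.175 i$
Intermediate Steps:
$w = -2$ ($w = 4 - 6 \cdot 1 = 4 - 6 = -2$)
$j{\left(T \right)} = -36 + 9 \sqrt{-2 + \frac{1}{-4 + T}}$ ($j{\left(T \right)} = -36 + 9 \sqrt{\frac{1}{T - 4} - 2} = -36 + 9 \sqrt{\frac{1}{-4 + T} - 2} = -36 + 9 \sqrt{-2 + \frac{1}{-4 + T}}$)
$\left(132 - 181\right) + j{\left(-3 \right)} = \left(132 - 181\right) - \left(36 - 9 \sqrt{\frac{9 - -6}{-4 - 3}}\right) = -49 - \left(36 - 9 \sqrt{\frac{9 + 6}{-7}}\right) = -49 - \left(36 - 9 \sqrt{\left(- \frac{1}{7}\right) 15}\right) = -49 - \left(36 - 9 \sqrt{- \frac{15}{7}}\right) = -49 - \left(36 - 9 \frac{i \sqrt{105}}{7}\right) = -49 - \left(36 - \frac{9 i \sqrt{105}}{7}\right) = -85 + \frac{9 i \sqrt{105}}{7}$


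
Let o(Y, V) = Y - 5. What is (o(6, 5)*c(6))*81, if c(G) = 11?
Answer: 891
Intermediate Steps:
o(Y, V) = -5 + Y
(o(6, 5)*c(6))*81 = ((-5 + 6)*11)*81 = (1*11)*81 = 11*81 = 891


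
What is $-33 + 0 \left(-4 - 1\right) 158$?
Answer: $-33$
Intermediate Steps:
$-33 + 0 \left(-4 - 1\right) 158 = -33 + 0 \left(-5\right) 158 = -33 + 0 \cdot 158 = -33 + 0 = -33$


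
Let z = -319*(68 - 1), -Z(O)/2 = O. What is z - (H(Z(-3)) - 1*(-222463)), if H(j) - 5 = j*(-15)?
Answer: -243751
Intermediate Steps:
Z(O) = -2*O
z = -21373 (z = -319*67 = -21373)
H(j) = 5 - 15*j (H(j) = 5 + j*(-15) = 5 - 15*j)
z - (H(Z(-3)) - 1*(-222463)) = -21373 - ((5 - (-30)*(-3)) - 1*(-222463)) = -21373 - ((5 - 15*6) + 222463) = -21373 - ((5 - 90) + 222463) = -21373 - (-85 + 222463) = -21373 - 1*222378 = -21373 - 222378 = -243751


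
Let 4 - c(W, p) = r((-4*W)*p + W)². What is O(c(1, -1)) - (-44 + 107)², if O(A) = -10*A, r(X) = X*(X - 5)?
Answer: -4009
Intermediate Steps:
r(X) = X*(-5 + X)
c(W, p) = 4 - (W - 4*W*p)²*(-5 + W - 4*W*p)² (c(W, p) = 4 - (((-4*W)*p + W)*(-5 + ((-4*W)*p + W)))² = 4 - ((-4*W*p + W)*(-5 + (-4*W*p + W)))² = 4 - ((W - 4*W*p)*(-5 + (W - 4*W*p)))² = 4 - ((W - 4*W*p)*(-5 + W - 4*W*p))² = 4 - (W - 4*W*p)²*(-5 + W - 4*W*p)²)
O(c(1, -1)) - (-44 + 107)² = -10*(4 - 1*1²*(-1 + 4*(-1))²*(5 + 1*(-1 + 4*(-1)))²) - (-44 + 107)² = -10*(4 - 1*1*(-1 - 4)²*(5 + 1*(-1 - 4))²) - 1*63² = -10*(4 - 1*1*(-5)²*(5 + 1*(-5))²) - 1*3969 = -10*(4 - 1*1*25*(5 - 5)²) - 3969 = -10*(4 - 1*1*25*0²) - 3969 = -10*(4 - 1*1*25*0) - 3969 = -10*(4 + 0) - 3969 = -10*4 - 3969 = -40 - 3969 = -4009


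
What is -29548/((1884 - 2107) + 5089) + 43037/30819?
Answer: -38956765/8331403 ≈ -4.6759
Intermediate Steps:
-29548/((1884 - 2107) + 5089) + 43037/30819 = -29548/(-223 + 5089) + 43037*(1/30819) = -29548/4866 + 43037/30819 = -29548*1/4866 + 43037/30819 = -14774/2433 + 43037/30819 = -38956765/8331403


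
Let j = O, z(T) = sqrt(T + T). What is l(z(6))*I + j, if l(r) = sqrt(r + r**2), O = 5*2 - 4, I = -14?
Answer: 6 - 14*3**(1/4)*sqrt(2 + 4*sqrt(3)) ≈ -49.054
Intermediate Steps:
z(T) = sqrt(2)*sqrt(T) (z(T) = sqrt(2*T) = sqrt(2)*sqrt(T))
O = 6 (O = 10 - 4 = 6)
j = 6
l(z(6))*I + j = sqrt((sqrt(2)*sqrt(6))*(1 + sqrt(2)*sqrt(6)))*(-14) + 6 = sqrt((2*sqrt(3))*(1 + 2*sqrt(3)))*(-14) + 6 = sqrt(2*sqrt(3)*(1 + 2*sqrt(3)))*(-14) + 6 = (sqrt(2)*3**(1/4)*sqrt(1 + 2*sqrt(3)))*(-14) + 6 = -14*sqrt(2)*3**(1/4)*sqrt(1 + 2*sqrt(3)) + 6 = 6 - 14*sqrt(2)*3**(1/4)*sqrt(1 + 2*sqrt(3))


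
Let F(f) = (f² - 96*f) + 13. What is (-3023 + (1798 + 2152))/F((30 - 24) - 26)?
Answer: 927/2333 ≈ 0.39734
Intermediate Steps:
F(f) = 13 + f² - 96*f
(-3023 + (1798 + 2152))/F((30 - 24) - 26) = (-3023 + (1798 + 2152))/(13 + ((30 - 24) - 26)² - 96*((30 - 24) - 26)) = (-3023 + 3950)/(13 + (6 - 26)² - 96*(6 - 26)) = 927/(13 + (-20)² - 96*(-20)) = 927/(13 + 400 + 1920) = 927/2333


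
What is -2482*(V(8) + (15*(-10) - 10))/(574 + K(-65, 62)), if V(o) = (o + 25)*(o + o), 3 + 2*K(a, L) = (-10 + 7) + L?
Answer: -456688/301 ≈ -1517.2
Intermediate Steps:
K(a, L) = -3 + L/2 (K(a, L) = -3/2 + ((-10 + 7) + L)/2 = -3/2 + (-3 + L)/2 = -3/2 + (-3/2 + L/2) = -3 + L/2)
V(o) = 2*o*(25 + o) (V(o) = (25 + o)*(2*o) = 2*o*(25 + o))
-2482*(V(8) + (15*(-10) - 10))/(574 + K(-65, 62)) = -2482*(2*8*(25 + 8) + (15*(-10) - 10))/(574 + (-3 + (½)*62)) = -2482*(2*8*33 + (-150 - 10))/(574 + (-3 + 31)) = -2482*(528 - 160)/(574 + 28) = -2482/(602/368) = -2482/(602*(1/368)) = -2482/301/184 = -2482*184/301 = -456688/301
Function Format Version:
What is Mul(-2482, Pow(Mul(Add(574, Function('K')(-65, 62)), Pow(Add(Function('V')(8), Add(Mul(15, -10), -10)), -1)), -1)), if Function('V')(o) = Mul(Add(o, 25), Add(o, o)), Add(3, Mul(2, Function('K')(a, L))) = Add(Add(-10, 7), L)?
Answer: Rational(-456688, 301) ≈ -1517.2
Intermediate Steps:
Function('K')(a, L) = Add(-3, Mul(Rational(1, 2), L)) (Function('K')(a, L) = Add(Rational(-3, 2), Mul(Rational(1, 2), Add(Add(-10, 7), L))) = Add(Rational(-3, 2), Mul(Rational(1, 2), Add(-3, L))) = Add(Rational(-3, 2), Add(Rational(-3, 2), Mul(Rational(1, 2), L))) = Add(-3, Mul(Rational(1, 2), L)))
Function('V')(o) = Mul(2, o, Add(25, o)) (Function('V')(o) = Mul(Add(25, o), Mul(2, o)) = Mul(2, o, Add(25, o)))
Mul(-2482, Pow(Mul(Add(574, Function('K')(-65, 62)), Pow(Add(Function('V')(8), Add(Mul(15, -10), -10)), -1)), -1)) = Mul(-2482, Pow(Mul(Add(574, Add(-3, Mul(Rational(1, 2), 62))), Pow(Add(Mul(2, 8, Add(25, 8)), Add(Mul(15, -10), -10)), -1)), -1)) = Mul(-2482, Pow(Mul(Add(574, Add(-3, 31)), Pow(Add(Mul(2, 8, 33), Add(-150, -10)), -1)), -1)) = Mul(-2482, Pow(Mul(Add(574, 28), Pow(Add(528, -160), -1)), -1)) = Mul(-2482, Pow(Mul(602, Pow(368, -1)), -1)) = Mul(-2482, Pow(Mul(602, Rational(1, 368)), -1)) = Mul(-2482, Pow(Rational(301, 184), -1)) = Mul(-2482, Rational(184, 301)) = Rational(-456688, 301)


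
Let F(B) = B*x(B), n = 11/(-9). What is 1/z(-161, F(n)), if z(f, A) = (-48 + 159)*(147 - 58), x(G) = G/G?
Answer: 1/9879 ≈ 0.00010122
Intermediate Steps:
x(G) = 1
n = -11/9 (n = 11*(-⅑) = -11/9 ≈ -1.2222)
F(B) = B (F(B) = B*1 = B)
z(f, A) = 9879 (z(f, A) = 111*89 = 9879)
1/z(-161, F(n)) = 1/9879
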